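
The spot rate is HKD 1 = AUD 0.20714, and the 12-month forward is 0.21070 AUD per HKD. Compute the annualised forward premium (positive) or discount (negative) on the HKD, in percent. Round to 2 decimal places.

+1.72%

T = 1 year.
(F − S)/S = (0.21070 − 0.20714)/0.20714 = 0.0171864.
×(1/T) gives 1.72% p.a.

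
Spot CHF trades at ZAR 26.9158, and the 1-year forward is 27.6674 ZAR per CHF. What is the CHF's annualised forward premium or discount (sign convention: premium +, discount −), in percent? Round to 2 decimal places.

+2.79%

T = 1 year.
(F − S)/S = (27.6674 − 26.9158)/26.9158 = 0.0279241.
Per annum: 0.0279241 / 1 = 0.027924 = 2.79%.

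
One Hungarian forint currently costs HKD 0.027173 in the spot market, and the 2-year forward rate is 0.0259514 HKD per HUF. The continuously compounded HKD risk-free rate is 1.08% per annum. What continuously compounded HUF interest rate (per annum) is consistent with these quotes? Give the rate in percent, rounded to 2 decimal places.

3.38%

T = 2 years.
By CIP, F/S equals the HKD-to-HUF growth ratio: 0.0259514/0.027173 = 0.9550436.
The HKD side grows by e^(0.0108×2) = 1.021835.
So the HUF growth factor = 1.0699354.
r = ln(1.0699354)/2 = 0.033799 → 3.38%.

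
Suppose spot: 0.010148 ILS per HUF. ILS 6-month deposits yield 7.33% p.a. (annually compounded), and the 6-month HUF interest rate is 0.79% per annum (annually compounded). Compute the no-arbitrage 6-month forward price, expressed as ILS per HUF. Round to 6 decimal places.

0.010472

T = 6/12 years.
ILS accumulates by (1 + 0.0733)^(6/12) = 1.0360019.
HUF growth factor: (1 + 0.0079)^(6/12) = 1.0039422.
Forward (ILS per HUF) = 0.010148 × 1.0360019 / 1.0039422 = 0.01047206.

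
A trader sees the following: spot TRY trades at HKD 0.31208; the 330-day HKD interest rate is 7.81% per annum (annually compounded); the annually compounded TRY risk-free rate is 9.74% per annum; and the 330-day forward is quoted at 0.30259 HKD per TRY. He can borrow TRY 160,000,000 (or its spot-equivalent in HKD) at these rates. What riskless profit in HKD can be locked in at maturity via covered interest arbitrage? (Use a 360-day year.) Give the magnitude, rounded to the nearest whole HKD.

HKD 776,211

T = 330/360 years.
Invest the TRY and cover forward: 160,000,000 × 1.0889331261 × 0.30259 = HKD 52,720,043.94.
Convert at spot and invest in HKD: 160,000,000 × 0.31208 × 1.0713650108 = HKD 53,496,254.81.
The quoted forward undervalues TRY, so borrow TRY, convert to HKD at spot, deposit the HKD at 7.81%, and buy TRY forward at 0.30259 to cover the loan.
The gap between the two covered legs is HKD 776,211.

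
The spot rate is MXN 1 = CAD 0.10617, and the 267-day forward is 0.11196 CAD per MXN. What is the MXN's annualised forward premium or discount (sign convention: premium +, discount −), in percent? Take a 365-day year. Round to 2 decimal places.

T = 267/365 years.
(F − S)/S = (0.11196 − 0.10617)/0.10617 = 0.0545352.
Per annum: 0.0545352 / (267/365) = 0.074552 = 7.46%.

+7.46%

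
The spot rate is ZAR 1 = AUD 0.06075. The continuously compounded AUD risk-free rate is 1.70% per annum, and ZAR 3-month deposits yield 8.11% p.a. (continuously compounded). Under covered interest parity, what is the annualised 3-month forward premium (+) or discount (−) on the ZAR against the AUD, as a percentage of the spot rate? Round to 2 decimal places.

T = 3/12 years.
No-arbitrage forward: 0.06075 × 1.004259 / 1.0204819 = 0.05978424 AUD/ZAR.
Annualised premium = (F − S)/S × (1/T) = (0.05978424 − 0.06075)/0.06075 ÷ (3/12) = -6.36%.

-6.36%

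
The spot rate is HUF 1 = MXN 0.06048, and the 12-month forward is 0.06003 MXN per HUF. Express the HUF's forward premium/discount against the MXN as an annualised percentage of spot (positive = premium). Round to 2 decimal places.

T = 1 year.
Period premium: (0.06003 − 0.06048)/0.06048 = -0.0074405.
×(1/T) gives -0.74% p.a.

-0.74%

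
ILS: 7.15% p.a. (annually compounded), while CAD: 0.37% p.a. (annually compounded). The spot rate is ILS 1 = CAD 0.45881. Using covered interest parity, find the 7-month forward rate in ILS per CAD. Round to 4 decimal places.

T = 7/12 years.
CAD accumulates by (1 + 0.0037)^(7/12) = 1.0021567.
ILS growth factor: (1 + 0.0715)^(7/12) = 1.0411072.
So F = 0.45881 × 1.0021567 / 1.0411072 = 0.4416447 (CAD/ILS).
Invert for ILS per CAD: 1 / 0.4416447 = 2.2643.

2.2643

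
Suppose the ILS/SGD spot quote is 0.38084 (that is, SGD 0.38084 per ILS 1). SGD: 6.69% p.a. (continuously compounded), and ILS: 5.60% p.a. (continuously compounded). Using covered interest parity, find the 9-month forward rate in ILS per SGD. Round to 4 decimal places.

2.6044

T = 9/12 years.
SGD accumulates by e^(0.0669×9/12) = 1.0514551.
Growth of 1 ILS over T: e^(0.0560×9/12) = 1.0428945.
So F = 0.38084 × 1.0514551 / 1.0428945 = 0.3839661 (SGD/ILS).
Quoted the other way: 1/0.3839661 = 2.6044 ILS per SGD.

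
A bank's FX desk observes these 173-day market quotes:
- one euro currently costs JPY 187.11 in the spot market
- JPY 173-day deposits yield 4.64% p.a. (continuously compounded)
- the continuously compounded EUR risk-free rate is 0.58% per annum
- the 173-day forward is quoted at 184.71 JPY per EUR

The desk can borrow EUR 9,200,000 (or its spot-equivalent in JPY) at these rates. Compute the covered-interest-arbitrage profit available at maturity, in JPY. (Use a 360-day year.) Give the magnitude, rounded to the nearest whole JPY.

T = 173/360 years.
Invest the EUR and cover forward: 9,200,000 × 1.002791110137 × 184.71 = JPY 1,704,075,022.77.
Convert at spot and invest in JPY: 9,200,000 × 187.11 × 1.022548231279 = JPY 1,760,226,795.90.
The quoted forward undervalues EUR, so borrow EUR, convert to JPY at spot, deposit the JPY at 4.64%, and buy EUR forward at 184.71 to cover the loan.
The gap between the two covered legs is JPY 56,151,773.

JPY 56,151,773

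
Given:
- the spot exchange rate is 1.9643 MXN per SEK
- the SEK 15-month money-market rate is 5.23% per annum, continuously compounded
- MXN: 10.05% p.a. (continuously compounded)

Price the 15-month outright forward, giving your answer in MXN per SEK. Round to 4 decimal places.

2.0863

T = 15/12 years.
MXN growth factor: e^(0.1005×15/12) = 1.1338569.
Growth of 1 SEK over T: e^(0.0523×15/12) = 1.0675593.
CIP: F = S · (grow MXN)/(grow SEK) = 1.9643 × 1.1338569/1.0675593 = 2.086287 MXN per SEK.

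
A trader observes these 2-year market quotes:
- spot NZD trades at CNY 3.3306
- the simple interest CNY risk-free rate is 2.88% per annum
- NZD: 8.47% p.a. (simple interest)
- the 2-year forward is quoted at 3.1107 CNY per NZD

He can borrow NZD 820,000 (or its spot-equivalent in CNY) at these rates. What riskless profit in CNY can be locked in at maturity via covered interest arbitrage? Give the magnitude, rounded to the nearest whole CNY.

CNY 94,472

T = 2 years.
Invest the NZD and cover forward: 820,000 × 1.169400 × 3.1107 = CNY 2,982,875.12.
Convert at spot and invest in CNY: 820,000 × 3.3306 × 1.057600 = CNY 2,888,402.90.
The quoted forward overvalues NZD, so borrow CNY, buy NZD at spot, deposit the NZD at 8.47%, and sell the proceeds forward at 3.1107.
Profit = 2,982,875.12 − 2,888,402.90 = CNY 94,472.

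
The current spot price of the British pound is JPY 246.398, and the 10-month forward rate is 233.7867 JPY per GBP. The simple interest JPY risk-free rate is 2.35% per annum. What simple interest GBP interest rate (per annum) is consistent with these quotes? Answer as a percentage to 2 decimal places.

8.95%

T = 10/12 years.
F/S = 233.7867/246.398 = 0.9488174 = (growth of JPY) / (growth of GBP).
JPY growth factor: 1 + 0.0235×10/12 = 1.0195833.
So the GBP growth factor = 1.0745833.
(1.0745833 − 1)/T = 0.089500, i.e. 8.95%.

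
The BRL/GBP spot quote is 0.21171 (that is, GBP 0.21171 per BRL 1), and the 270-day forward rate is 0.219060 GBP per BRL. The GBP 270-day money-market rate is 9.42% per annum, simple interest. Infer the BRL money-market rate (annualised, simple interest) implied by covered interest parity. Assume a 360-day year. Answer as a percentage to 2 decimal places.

4.63%

T = 270/360 years.
By CIP, F/S equals the GBP-to-BRL growth ratio: 0.21906/0.21171 = 1.0347173.
GBP growth factor: 1 + 0.0942×270/360 = 1.070650.
That pins the BRL growth at 1.0347271.
(1.0347271 − 1)/T = 0.046303, i.e. 4.63%.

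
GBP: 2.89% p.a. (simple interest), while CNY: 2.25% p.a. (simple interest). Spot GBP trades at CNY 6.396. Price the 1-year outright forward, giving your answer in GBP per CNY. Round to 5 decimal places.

T = 1 year.
CNY growth factor: 1 + 0.0225×1 = 1.022500.
Growth of 1 GBP over T: 1 + 0.0289×1 = 1.028900.
CIP: F = S · (grow CNY)/(grow GBP) = 6.396 × 1.022500/1.028900 = 6.356215 CNY per GBP.
Quoted the other way: 1/6.356215 = 0.15733 GBP per CNY.

0.15733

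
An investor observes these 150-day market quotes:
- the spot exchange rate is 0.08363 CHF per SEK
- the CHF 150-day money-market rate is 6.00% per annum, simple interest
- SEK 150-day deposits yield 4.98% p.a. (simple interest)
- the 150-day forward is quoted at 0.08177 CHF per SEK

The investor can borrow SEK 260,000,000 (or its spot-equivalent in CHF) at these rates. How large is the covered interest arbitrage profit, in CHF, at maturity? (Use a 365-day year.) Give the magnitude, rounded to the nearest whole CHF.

CHF 584,642

T = 150/365 years.
Keep in SEK, deliver into the forward: 260,000,000·1.0204657534·0.08177 = CHF 21,695,306.01.
Swap to CHF now, deposit: 260,000,000·0.08363·1.0246575342 = CHF 22,279,948.49.
The quoted forward undervalues SEK, so borrow SEK, convert to CHF at spot, deposit the CHF at 6.00%, and buy SEK forward at 0.08177 to cover the loan.
Profit = 22,279,948.49 − 21,695,306.01 = CHF 584,642.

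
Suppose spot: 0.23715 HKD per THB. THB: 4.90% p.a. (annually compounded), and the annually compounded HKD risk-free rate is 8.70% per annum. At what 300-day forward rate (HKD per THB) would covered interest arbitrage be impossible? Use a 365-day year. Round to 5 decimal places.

0.24419

T = 300/365 years.
HKD accumulates by (1 + 0.0870)^(300/365) = 1.070971.
THB accumulates by (1 + 0.0490)^(300/365) = 1.0401016.
So F = 0.23715 × 1.070971 / 1.0401016 = 0.2441884 (HKD/THB).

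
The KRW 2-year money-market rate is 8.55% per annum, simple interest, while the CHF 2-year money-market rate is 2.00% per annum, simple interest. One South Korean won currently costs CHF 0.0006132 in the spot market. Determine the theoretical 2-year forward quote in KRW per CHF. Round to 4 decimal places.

1836.2060

T = 2 years.
Growth of 1 CHF over T: 1 + 0.0200×2 = 1.040000.
KRW growth factor: 1 + 0.0855×2 = 1.171000.
CIP: F = S · (grow CHF)/(grow KRW) = 0.0006132 × 1.040000/1.171000 = 0.0005446011956 CHF per KRW.
Invert for KRW per CHF: 1 / 0.0005446011956 = 1836.2060.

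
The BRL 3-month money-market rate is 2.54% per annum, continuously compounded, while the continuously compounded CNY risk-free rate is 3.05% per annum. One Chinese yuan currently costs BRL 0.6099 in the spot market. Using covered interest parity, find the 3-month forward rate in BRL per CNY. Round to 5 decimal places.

0.60912

T = 3/12 years.
Growth of 1 BRL over T: e^(0.0254×3/12) = 1.0063702.
Growth of 1 CNY over T: e^(0.0305×3/12) = 1.0076541.
CIP: F = S · (grow BRL)/(grow CNY) = 0.6099 × 1.0063702/1.0076541 = 0.6091229 BRL per CNY.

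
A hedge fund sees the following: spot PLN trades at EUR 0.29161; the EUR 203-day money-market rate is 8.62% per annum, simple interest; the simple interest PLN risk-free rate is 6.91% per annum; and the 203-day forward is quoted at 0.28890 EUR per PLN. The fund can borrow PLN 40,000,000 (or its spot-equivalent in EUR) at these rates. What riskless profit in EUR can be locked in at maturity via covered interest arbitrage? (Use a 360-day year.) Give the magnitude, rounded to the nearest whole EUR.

T = 203/360 years.
Route A — deposit PLN, sell forward: 40,000,000 × 1.0389647222 × 0.28890 = EUR 12,006,276.33.
Route B — convert at spot, deposit EUR: 40,000,000 × 0.29161 × 1.0486072222 = EUR 12,231,374.08.
The quoted forward undervalues PLN, so borrow PLN, convert to EUR at spot, deposit the EUR at 8.62%, and buy PLN forward at 0.28890 to cover the loan.
Arbitrage profit = |12,006,276.33 − 12,231,374.08| = EUR 225,098.

EUR 225,098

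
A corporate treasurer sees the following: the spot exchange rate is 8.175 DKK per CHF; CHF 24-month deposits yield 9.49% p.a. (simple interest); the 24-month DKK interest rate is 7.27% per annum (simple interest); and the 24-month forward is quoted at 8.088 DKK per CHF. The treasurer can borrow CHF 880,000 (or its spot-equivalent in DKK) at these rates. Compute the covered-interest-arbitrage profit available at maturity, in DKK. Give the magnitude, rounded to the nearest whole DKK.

T = 2 years.
Route A — deposit CHF, sell forward: 880,000 × 1.189800 × 8.088 = DKK 8,468,330.11.
Route B — convert at spot, deposit DKK: 880,000 × 8.175 × 1.145400 = DKK 8,240,007.60.
The quoted forward overvalues CHF, so borrow DKK, buy CHF at spot, deposit the CHF at 9.49%, and sell the proceeds forward at 8.088.
Arbitrage profit = |8,468,330.11 − 8,240,007.60| = DKK 228,323.

DKK 228,323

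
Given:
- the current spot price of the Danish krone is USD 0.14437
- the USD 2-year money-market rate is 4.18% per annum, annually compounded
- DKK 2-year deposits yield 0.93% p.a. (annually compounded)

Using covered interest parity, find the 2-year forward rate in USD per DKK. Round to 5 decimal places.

T = 2 years.
USD growth factor: (1 + 0.0418)^2 = 1.0853472.
DKK accumulates by (1 + 0.0093)^2 = 1.0186865.
CIP: F = S · (grow USD)/(grow DKK) = 0.14437 × 1.0853472/1.0186865 = 0.1538173 USD per DKK.

0.15382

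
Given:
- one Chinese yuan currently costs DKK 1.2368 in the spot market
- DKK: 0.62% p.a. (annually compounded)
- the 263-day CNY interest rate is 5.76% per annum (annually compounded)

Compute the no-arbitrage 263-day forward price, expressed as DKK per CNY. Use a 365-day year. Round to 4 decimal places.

T = 263/365 years.
Growth of 1 DKK over T: (1 + 0.0062)^(263/365) = 1.0044635.
Growth of 1 CNY over T: (1 + 0.0576)^(263/365) = 1.0411775.
Forward (DKK per CNY) = 1.2368 × 1.0044635 / 1.0411775 = 1.193188.

1.1932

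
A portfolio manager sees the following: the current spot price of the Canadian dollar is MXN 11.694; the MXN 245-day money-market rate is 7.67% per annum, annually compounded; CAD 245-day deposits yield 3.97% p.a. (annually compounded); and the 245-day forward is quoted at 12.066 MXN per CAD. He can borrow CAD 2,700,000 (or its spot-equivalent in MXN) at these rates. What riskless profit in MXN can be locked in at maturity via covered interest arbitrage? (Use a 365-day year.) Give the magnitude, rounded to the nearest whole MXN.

MXN 261,271

T = 245/365 years.
Route A — deposit CAD, sell forward: 2,700,000 × 1.0264770291 × 12.066 = MXN 33,440,773.95.
Route B — convert at spot, deposit MXN: 2,700,000 × 11.694 × 1.0508555604 = MXN 33,179,503.29.
The quoted forward overvalues CAD, so borrow MXN, buy CAD at spot, deposit the CAD at 3.97%, and sell the proceeds forward at 12.066.
Profit = 33,440,773.95 − 33,179,503.29 = MXN 261,271.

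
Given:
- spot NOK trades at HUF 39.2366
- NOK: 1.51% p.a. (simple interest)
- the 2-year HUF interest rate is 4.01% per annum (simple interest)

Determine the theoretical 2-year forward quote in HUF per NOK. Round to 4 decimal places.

41.1409

T = 2 years.
HUF accumulates by 1 + 0.0401×2 = 1.080200.
Growth of 1 NOK over T: 1 + 0.0151×2 = 1.030200.
Forward (HUF per NOK) = 39.2366 × 1.080200 / 1.030200 = 41.140920.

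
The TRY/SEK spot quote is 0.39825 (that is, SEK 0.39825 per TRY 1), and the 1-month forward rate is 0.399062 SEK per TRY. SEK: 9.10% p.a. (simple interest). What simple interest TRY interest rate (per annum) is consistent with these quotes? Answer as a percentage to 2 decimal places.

T = 1/12 years.
By CIP, F/S equals the SEK-to-TRY growth ratio: 0.399062/0.39825 = 1.0020389.
SEK growth factor: 1 + 0.0910×1/12 = 1.0075833.
Hence g_TRY = 1.0055331.
r = (1.0055331 − 1)/(1/12) = 0.066397 → 6.64%.

6.64%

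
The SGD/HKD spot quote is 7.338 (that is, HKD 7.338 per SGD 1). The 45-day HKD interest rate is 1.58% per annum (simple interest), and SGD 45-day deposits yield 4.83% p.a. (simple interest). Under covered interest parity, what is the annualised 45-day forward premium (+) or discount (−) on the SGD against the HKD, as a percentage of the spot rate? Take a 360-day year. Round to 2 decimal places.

T = 45/360 years.
F = S · g_HKD/g_SGD = 7.338 × 1.001975/1.0060375 = 7.308368.
(F − S)/S ÷ T = (7.308368 − 7.338)/7.338/(45/360) = -0.032305 → -3.23%.

-3.23%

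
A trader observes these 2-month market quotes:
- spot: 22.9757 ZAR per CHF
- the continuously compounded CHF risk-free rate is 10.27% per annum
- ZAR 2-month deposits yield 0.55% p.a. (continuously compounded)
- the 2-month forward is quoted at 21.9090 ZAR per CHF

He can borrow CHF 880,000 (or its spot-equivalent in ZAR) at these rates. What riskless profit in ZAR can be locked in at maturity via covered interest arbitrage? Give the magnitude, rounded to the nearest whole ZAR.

T = 2/12 years.
Invest the CHF and cover forward: 880,000 × 1.0172639962 × 21.9090 = ZAR 19,612,768.47.
Convert at spot and invest in ZAR: 880,000 × 22.9757 × 1.0009170869 = ZAR 20,237,158.23.
The quoted forward undervalues CHF, so borrow CHF, convert to ZAR at spot, deposit the ZAR at 0.55%, and buy CHF forward at 21.9090 to cover the loan.
Profit = 20,237,158.23 − 19,612,768.47 = ZAR 624,390.

ZAR 624,390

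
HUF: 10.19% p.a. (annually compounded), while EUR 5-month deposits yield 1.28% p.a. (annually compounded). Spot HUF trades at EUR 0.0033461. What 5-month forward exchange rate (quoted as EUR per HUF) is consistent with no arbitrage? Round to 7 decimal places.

0.0032306

T = 5/12 years.
EUR accumulates by (1 + 0.0128)^(5/12) = 1.0053136.
HUF accumulates by (1 + 0.1019)^(5/12) = 1.0412601.
Forward (EUR per HUF) = 0.0033461 × 1.0053136 / 1.0412601 = 0.003230586.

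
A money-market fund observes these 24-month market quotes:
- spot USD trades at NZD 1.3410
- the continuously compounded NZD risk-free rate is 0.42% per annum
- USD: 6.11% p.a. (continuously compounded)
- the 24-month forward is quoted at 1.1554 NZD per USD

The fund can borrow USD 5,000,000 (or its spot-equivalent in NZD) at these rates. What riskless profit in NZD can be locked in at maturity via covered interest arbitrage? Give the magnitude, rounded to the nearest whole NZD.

T = 2 years.
Route A — deposit USD, sell forward: 5,000,000 × 1.129980075 × 1.1554 = NZD 6,527,894.89.
Route B — convert at spot, deposit NZD: 5,000,000 × 1.3410 × 1.008435379 = NZD 6,761,559.22.
The quoted forward undervalues USD, so borrow USD, convert to NZD at spot, deposit the NZD at 0.42%, and buy USD forward at 1.1554 to cover the loan.
Arbitrage profit = |6,527,894.89 − 6,761,559.22| = NZD 233,664.

NZD 233,664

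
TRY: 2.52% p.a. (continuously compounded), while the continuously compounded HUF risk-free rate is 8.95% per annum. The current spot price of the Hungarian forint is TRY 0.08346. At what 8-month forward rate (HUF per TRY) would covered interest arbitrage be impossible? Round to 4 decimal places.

T = 8/12 years.
TRY accumulates by e^(0.0252×8/12) = 1.01694191.
HUF growth factor: e^(0.0895×8/12) = 1.06148266.
Forward (TRY per HUF) = 0.08346 × 1.01694191 / 1.06148266 = 0.079957945.
Quoted the other way: 1/0.079957945 = 12.5066 HUF per TRY.

12.5066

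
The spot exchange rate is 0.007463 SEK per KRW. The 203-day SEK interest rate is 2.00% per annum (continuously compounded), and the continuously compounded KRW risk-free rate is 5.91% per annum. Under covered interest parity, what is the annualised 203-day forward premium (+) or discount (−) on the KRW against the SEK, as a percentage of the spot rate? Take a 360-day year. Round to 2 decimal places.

T = 203/360 years.
F = S · g_SEK/g_KRW = 0.007463 × 1.0113416/1.0338874 = 0.007300256.
(F − S)/S ÷ T = (0.007300256 − 0.007463)/0.007463/(203/360) = -0.038672 → -3.87%.

-3.87%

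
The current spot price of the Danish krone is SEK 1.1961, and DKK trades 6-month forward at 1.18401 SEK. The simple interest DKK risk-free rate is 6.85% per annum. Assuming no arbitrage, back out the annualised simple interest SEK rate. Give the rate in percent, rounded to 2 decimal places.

T = 6/12 years.
By CIP, F/S equals the SEK-to-DKK growth ratio: 1.18401/1.1961 = 0.9898921.
The DKK side grows by 1 + 0.0685×6/12 = 1.034250.
So the SEK growth factor = 1.0237959.
(1.0237959 − 1)/T = 0.047592, i.e. 4.76%.

4.76%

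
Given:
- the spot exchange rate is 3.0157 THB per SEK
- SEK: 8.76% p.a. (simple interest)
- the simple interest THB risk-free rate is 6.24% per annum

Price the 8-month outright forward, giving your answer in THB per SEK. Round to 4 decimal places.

T = 8/12 years.
THB growth factor: 1 + 0.0624×8/12 = 1.041600.
Growth of 1 SEK over T: 1 + 0.0876×8/12 = 1.058400.
Forward (THB per SEK) = 3.0157 × 1.041600 / 1.058400 = 2.967832.

2.9678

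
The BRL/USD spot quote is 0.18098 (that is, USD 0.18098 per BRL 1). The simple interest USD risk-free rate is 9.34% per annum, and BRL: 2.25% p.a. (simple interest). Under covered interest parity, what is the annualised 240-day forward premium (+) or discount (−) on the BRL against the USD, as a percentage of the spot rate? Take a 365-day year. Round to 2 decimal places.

T = 240/365 years.
F = S · g_USD/g_BRL = 0.18098 × 1.0614137/1.0147945 = 0.18929414.
Annualised premium = (F − S)/S × (1/T) = (0.18929414 − 0.18098)/0.18098 ÷ (240/365) = 6.99%.

+6.99%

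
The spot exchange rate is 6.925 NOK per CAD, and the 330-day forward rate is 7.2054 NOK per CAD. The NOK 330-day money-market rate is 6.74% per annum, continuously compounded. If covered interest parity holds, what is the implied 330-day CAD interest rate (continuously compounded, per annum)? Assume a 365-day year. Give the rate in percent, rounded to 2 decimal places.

T = 330/365 years.
By CIP, F/S equals the NOK-to-CAD growth ratio: 7.2054/6.925 = 1.0404910.
NOK growth factor: e^(0.0674×330/365) = 1.0628319.
Hence g_CAD = 1.0214715.
Take logs: ln 1.0214715 / (330/365) = 0.023497, so 2.35%.

2.35%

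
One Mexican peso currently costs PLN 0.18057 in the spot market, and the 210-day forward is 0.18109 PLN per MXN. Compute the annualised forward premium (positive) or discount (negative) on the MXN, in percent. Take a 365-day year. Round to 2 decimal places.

T = 210/365 years.
MXN trades forward at +0.28798% vs spot over the period.
Per annum: 0.0028798 / (210/365) = 0.005005 = 0.50%.

+0.50%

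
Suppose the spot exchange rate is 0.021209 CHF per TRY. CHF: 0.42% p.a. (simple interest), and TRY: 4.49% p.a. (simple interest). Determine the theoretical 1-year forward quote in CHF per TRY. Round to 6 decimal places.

T = 1 year.
CHF growth factor: 1 + 0.0042×1 = 1.004200.
TRY growth factor: 1 + 0.0449×1 = 1.044900.
So F = 0.021209 × 1.004200 / 1.044900 = 0.02038289 (CHF/TRY).

0.020383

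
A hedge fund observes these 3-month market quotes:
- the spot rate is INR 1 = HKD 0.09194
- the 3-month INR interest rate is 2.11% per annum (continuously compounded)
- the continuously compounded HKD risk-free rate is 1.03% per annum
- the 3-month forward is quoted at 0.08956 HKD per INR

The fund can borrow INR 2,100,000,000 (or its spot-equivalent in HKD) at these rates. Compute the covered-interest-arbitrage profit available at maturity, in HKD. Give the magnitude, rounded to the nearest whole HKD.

HKD 4,501,084

T = 3/12 years.
Route A — deposit INR, sell forward: 2,100,000,000 × 1.00528893731 × 0.08956 = HKD 189,070,722.17.
Route B — convert at spot, deposit HKD: 2,100,000,000 × 0.09194 × 1.00257831816 = HKD 193,571,806.20.
The quoted forward undervalues INR, so borrow INR, convert to HKD at spot, deposit the HKD at 1.03%, and buy INR forward at 0.08956 to cover the loan.
Profit = 193,571,806.20 − 189,070,722.17 = HKD 4,501,084.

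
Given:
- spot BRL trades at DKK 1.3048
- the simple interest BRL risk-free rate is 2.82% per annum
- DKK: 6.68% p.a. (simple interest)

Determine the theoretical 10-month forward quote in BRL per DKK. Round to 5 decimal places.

T = 10/12 years.
DKK growth factor: 1 + 0.0668×10/12 = 1.0556667.
BRL accumulates by 1 + 0.0282×10/12 = 1.023500.
So F = 1.3048 × 1.0556667 / 1.023500 = 1.345807 (DKK/BRL).
Invert for BRL per DKK: 1 / 1.345807 = 0.74305.

0.74305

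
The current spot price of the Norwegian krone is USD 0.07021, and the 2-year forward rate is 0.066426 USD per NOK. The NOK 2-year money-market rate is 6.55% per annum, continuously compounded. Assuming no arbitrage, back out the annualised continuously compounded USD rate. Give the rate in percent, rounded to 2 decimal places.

T = 2 years.
By CIP, F/S equals the USD-to-NOK growth ratio: 0.066426/0.07021 = 0.9461045.
NOK growth factor: e^(0.0655×2) = 1.1399678.
That pins the USD growth at 1.0785287.
r = ln(1.0785287)/2 = 0.037799 → 3.78%.

3.78%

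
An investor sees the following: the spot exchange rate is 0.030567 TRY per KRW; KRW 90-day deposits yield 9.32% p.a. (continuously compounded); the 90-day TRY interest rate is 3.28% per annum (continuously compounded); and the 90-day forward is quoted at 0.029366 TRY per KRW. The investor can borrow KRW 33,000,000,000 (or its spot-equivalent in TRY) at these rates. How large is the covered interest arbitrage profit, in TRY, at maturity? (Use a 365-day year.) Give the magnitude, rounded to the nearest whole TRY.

T = 90/365 years.
Keep in KRW, deliver into the forward: 33,000,000,000·1.023246915446·0.029366 = TRY 991,606,074.33.
Swap to TRY now, deposit: 33,000,000,000·0.030567·1.008120464794 = TRY 1,016,902,202.16.
The quoted forward undervalues KRW, so borrow KRW, convert to TRY at spot, deposit the TRY at 3.28%, and buy KRW forward at 0.029366 to cover the loan.
Profit = 1,016,902,202.16 − 991,606,074.33 = TRY 25,296,128.

TRY 25,296,128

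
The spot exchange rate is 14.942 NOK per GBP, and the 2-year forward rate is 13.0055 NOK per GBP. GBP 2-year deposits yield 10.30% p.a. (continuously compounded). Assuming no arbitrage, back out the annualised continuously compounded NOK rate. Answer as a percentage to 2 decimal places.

3.36%

T = 2 years.
CIP gives F = S · g_NOK/g_GBP, so g_NOK/g_GBP = 13.0055/14.942 = 0.8703989.
GBP growth factor: e^(0.1030×2) = 1.2287532.
So the NOK growth factor = 1.0695054.
r = ln(1.0695054)/2 = 0.033598 → 3.36%.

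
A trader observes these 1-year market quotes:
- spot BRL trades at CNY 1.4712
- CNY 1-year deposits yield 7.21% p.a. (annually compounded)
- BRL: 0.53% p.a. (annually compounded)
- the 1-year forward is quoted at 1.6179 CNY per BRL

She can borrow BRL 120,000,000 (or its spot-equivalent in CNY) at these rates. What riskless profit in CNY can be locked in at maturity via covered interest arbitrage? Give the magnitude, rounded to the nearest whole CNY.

T = 1 year.
Invest the BRL and cover forward: 120,000,000 × 1.005300 × 1.6179 = CNY 195,176,984.40.
Convert at spot and invest in CNY: 120,000,000 × 1.4712 × 1.072100 = CNY 189,272,822.40.
The quoted forward overvalues BRL, so borrow CNY, buy BRL at spot, deposit the BRL at 0.53%, and sell the proceeds forward at 1.6179.
The gap between the two covered legs is CNY 5,904,162.

CNY 5,904,162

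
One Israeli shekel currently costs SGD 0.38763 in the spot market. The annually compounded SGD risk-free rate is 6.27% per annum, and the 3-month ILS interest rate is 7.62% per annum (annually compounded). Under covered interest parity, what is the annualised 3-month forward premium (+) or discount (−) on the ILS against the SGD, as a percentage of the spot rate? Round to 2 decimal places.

-1.26%

T = 3/12 years.
No-arbitrage forward: 0.38763 × 1.0153194 / 1.0185286 = 0.38640865 SGD/ILS.
Annualised premium = (F − S)/S × (1/T) = (0.38640865 − 0.38763)/0.38763 ÷ (3/12) = -1.26%.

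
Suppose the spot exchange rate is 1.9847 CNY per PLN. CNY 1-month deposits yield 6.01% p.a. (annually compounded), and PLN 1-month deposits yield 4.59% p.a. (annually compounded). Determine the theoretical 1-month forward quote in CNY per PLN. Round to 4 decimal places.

1.9869

T = 1/12 years.
Growth of 1 CNY over T: (1 + 0.0601)^(1/12) = 1.0048755.
Growth of 1 PLN over T: (1 + 0.0459)^(1/12) = 1.0037468.
CIP: F = S · (grow CNY)/(grow PLN) = 1.9847 × 1.0048755/1.0037468 = 1.986932 CNY per PLN.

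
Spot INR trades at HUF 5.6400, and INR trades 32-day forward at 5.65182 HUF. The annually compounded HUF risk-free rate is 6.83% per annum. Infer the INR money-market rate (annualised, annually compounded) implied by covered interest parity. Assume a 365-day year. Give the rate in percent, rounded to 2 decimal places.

T = 32/365 years.
By CIP, F/S equals the HUF-to-INR growth ratio: 5.65182/5.64 = 1.0020957.
HUF growth factor: (1 + 0.0683)^(32/365) = 1.0058091.
So the INR growth factor = 1.0037056.
Annualise: 1.0037056^(365/32) − 1 = 0.043091 = 4.31%.

4.31%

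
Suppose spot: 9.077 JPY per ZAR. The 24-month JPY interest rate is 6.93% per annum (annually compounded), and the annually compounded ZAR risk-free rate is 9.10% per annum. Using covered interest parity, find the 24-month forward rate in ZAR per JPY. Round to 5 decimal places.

T = 2 years.
JPY accumulates by (1 + 0.0693)^2 = 1.1434025.
ZAR accumulates by (1 + 0.0910)^2 = 1.190281.
CIP: F = S · (grow JPY)/(grow ZAR) = 9.077 × 1.1434025/1.190281 = 8.719508 JPY per ZAR.
Invert for ZAR per JPY: 1 / 8.719508 = 0.11469.

0.11469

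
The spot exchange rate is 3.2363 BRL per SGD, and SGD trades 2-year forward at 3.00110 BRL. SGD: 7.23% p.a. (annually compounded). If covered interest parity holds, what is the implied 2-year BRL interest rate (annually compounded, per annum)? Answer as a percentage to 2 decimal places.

T = 2 years.
By CIP, F/S equals the BRL-to-SGD growth ratio: 3.0011/3.2363 = 0.9273244.
SGD growth factor: (1 + 0.0723)^2 = 1.1498273.
That pins the BRL growth at 1.0662629.
r = 1.0662629^(1/2) − 1 = 0.032600 → 3.26%.

3.26%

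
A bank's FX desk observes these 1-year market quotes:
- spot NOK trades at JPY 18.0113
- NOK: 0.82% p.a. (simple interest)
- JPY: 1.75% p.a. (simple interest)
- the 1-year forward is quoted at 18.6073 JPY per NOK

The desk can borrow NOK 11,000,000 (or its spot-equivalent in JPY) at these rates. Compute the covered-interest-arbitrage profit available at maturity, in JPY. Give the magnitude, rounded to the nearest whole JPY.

JPY 4,767,203

T = 1 year.
Invest the NOK and cover forward: 11,000,000 × 1.008200 × 18.6073 = JPY 206,358,678.46.
Convert at spot and invest in JPY: 11,000,000 × 18.0113 × 1.017500 = JPY 201,591,475.25.
The quoted forward overvalues NOK, so borrow JPY, buy NOK at spot, deposit the NOK at 0.82%, and sell the proceeds forward at 18.6073.
Arbitrage profit = |206,358,678.46 − 201,591,475.25| = JPY 4,767,203.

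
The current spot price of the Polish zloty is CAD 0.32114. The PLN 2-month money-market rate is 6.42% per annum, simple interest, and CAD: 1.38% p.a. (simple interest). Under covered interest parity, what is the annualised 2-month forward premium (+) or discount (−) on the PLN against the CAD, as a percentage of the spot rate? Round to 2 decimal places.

-4.99%

T = 2/12 years.
No-arbitrage forward: 0.32114 × 1.002300 / 1.010700 = 0.31847098 CAD/PLN.
(F − S)/S ÷ T = (0.31847098 − 0.32114)/0.32114/(2/12) = -0.049866 → -4.99%.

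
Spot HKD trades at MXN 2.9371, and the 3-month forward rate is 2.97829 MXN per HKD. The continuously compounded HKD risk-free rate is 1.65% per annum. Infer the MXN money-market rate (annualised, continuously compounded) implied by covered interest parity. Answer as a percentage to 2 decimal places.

7.22%

T = 3/12 years.
By CIP, F/S equals the MXN-to-HKD growth ratio: 2.97829/2.9371 = 1.0140240.
The HKD side grows by e^(0.0165×3/12) = 1.0041335.
So the MXN growth factor = 1.0182155.
Take logs: ln 1.0182155 / (3/12) = 0.072206, so 7.22%.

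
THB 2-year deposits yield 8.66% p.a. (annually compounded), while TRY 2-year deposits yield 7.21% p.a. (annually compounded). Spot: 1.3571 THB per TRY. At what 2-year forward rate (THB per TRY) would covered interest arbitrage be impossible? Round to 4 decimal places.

1.3941

T = 2 years.
THB accumulates by (1 + 0.0866)^2 = 1.1806996.
TRY growth factor: (1 + 0.0721)^2 = 1.1493984.
CIP: F = S · (grow THB)/(grow TRY) = 1.3571 × 1.1806996/1.1493984 = 1.394057 THB per TRY.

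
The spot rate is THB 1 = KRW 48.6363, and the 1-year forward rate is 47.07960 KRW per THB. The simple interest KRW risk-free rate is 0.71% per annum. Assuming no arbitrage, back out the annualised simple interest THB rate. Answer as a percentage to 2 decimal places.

4.04%

T = 1 year.
F/S = 47.0796/48.6363 = 0.9679930 = (growth of KRW) / (growth of THB).
The KRW side grows by 1 + 0.0071×1 = 1.007100.
So the THB growth factor = 1.0404001.
(1.0404001 − 1)/T = 0.040400, i.e. 4.04%.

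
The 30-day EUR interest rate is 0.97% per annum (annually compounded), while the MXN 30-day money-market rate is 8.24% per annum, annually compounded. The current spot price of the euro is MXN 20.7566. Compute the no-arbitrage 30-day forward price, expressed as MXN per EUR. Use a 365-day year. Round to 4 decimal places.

20.8756

T = 30/365 years.
MXN accumulates by (1 + 0.0824)^(30/365) = 1.00652923.
EUR accumulates by (1 + 0.0097)^(30/365) = 1.00079373.
Forward (MXN per EUR) = 20.7566 × 1.00652923 / 1.00079373 = 20.875555.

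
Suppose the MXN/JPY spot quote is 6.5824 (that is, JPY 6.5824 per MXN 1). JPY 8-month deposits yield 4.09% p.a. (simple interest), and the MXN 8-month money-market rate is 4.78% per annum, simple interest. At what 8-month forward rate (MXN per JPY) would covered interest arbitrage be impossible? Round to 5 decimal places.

0.15260

T = 8/12 years.
Growth of 1 JPY over T: 1 + 0.0409×8/12 = 1.0272667.
Growth of 1 MXN over T: 1 + 0.0478×8/12 = 1.0318667.
So F = 6.5824 × 1.0272667 / 1.0318667 = 6.553056 (JPY/MXN).
Invert for MXN per JPY: 1 / 6.553056 = 0.15260.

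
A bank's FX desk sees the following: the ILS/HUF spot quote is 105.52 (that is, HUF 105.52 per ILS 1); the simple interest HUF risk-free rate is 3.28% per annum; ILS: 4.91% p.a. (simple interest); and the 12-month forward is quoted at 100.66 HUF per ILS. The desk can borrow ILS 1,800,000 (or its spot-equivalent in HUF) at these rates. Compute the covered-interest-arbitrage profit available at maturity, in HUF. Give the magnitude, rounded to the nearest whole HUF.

T = 1 year.
Route A — deposit ILS, sell forward: 1,800,000 × 1.049100 × 100.66 = HUF 190,084,330.80.
Route B — convert at spot, deposit HUF: 1,800,000 × 105.52 × 1.032800 = HUF 196,165,900.80.
The quoted forward undervalues ILS, so borrow ILS, convert to HUF at spot, deposit the HUF at 3.28%, and buy ILS forward at 100.66 to cover the loan.
Arbitrage profit = |190,084,330.80 − 196,165,900.80| = HUF 6,081,570.

HUF 6,081,570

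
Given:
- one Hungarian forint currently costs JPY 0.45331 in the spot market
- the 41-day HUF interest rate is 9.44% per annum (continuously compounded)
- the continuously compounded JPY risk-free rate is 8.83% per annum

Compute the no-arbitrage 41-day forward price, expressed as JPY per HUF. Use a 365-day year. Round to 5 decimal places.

0.45300

T = 41/365 years.
JPY accumulates by e^(0.0883×41/365) = 1.009968.
HUF accumulates by e^(0.0944×41/365) = 1.0106603.
Forward (JPY per HUF) = 0.45331 × 1.009968 / 1.0106603 = 0.4529995.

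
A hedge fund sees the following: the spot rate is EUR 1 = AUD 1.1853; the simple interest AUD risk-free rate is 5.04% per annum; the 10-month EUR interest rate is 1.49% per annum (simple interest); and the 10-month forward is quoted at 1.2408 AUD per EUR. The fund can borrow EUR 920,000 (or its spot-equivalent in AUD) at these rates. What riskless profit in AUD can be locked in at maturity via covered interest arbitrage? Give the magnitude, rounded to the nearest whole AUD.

AUD 19,434

T = 10/12 years.
Route A — deposit EUR, sell forward: 920,000 × 1.012416667 × 1.2408 = AUD 1,155,710.07.
Route B — convert at spot, deposit AUD: 920,000 × 1.1853 × 1.042000 = AUD 1,136,275.99.
The quoted forward overvalues EUR, so borrow AUD, buy EUR at spot, deposit the EUR at 1.49%, and sell the proceeds forward at 1.2408.
Profit = 1,155,710.07 − 1,136,275.99 = AUD 19,434.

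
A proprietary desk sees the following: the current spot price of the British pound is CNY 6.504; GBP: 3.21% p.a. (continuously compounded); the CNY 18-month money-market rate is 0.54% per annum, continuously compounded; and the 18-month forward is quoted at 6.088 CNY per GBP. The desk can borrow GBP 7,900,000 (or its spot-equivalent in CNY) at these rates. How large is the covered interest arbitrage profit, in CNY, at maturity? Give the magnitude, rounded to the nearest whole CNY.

T = 18/12 years.
Route A — deposit GBP, sell forward: 7,900,000 × 1.0493280427 × 6.088 = CNY 50,467,642.08.
Route B — convert at spot, deposit CNY: 7,900,000 × 6.504 × 1.0081328938 = CNY 51,799,481.10.
The quoted forward undervalues GBP, so borrow GBP, convert to CNY at spot, deposit the CNY at 0.54%, and buy GBP forward at 6.088 to cover the loan.
Arbitrage profit = |50,467,642.08 − 51,799,481.10| = CNY 1,331,839.

CNY 1,331,839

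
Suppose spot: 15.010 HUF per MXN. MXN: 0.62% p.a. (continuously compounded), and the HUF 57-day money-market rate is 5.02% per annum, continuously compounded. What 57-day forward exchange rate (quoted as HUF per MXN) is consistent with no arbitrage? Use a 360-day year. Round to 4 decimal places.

15.1149

T = 57/360 years.
HUF growth factor: e^(0.0502×57/360) = 1.00798001.
MXN growth factor: e^(0.0062×57/360) = 1.00098215.
CIP: F = S · (grow HUF)/(grow MXN) = 15.01 × 1.00798001/1.00098215 = 15.114935 HUF per MXN.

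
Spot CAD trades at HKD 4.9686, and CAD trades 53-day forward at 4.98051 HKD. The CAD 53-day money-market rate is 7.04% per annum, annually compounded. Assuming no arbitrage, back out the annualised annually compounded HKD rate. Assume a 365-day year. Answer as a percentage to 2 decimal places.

8.82%

T = 53/365 years.
F/S = 4.98051/4.9686 = 1.0023971 = (growth of HKD) / (growth of CAD).
CAD growth factor: (1 + 0.0704)^(53/365) = 1.0099276.
That pins the HKD growth at 1.0123485.
r = 1.0123485^(365/53) − 1 = 0.088195 → 8.82%.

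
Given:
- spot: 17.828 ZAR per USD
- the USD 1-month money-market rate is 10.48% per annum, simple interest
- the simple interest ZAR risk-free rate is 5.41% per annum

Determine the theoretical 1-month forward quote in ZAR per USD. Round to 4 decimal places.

T = 1/12 years.
ZAR growth factor: 1 + 0.0541×1/12 = 1.00450833.
USD accumulates by 1 + 0.1048×1/12 = 1.00873333.
Forward (ZAR per USD) = 17.828 × 1.00450833 / 1.00873333 = 17.753329.

17.7533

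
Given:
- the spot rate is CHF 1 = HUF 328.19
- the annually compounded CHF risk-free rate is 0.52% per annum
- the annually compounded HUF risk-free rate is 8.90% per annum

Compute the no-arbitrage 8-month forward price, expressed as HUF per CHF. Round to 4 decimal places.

346.1856

T = 8/12 years.
HUF growth factor: (1 + 0.0890)^(8/12) = 1.058486329.
Growth of 1 CHF over T: (1 + 0.0052)^(8/12) = 1.003463669.
Forward (HUF per CHF) = 328.19 × 1.058486329 / 1.003463669 = 346.185556.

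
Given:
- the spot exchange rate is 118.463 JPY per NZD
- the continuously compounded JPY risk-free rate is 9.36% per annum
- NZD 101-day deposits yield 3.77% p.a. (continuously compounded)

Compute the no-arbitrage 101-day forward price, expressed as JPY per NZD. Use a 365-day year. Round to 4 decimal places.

120.3097

T = 101/365 years.
Growth of 1 JPY over T: e^(0.0936×101/365) = 1.026238601.
NZD growth factor: e^(0.0377×101/365) = 1.010486658.
CIP: F = S · (grow JPY)/(grow NZD) = 118.463 × 1.026238601/1.010486658 = 120.309657 JPY per NZD.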